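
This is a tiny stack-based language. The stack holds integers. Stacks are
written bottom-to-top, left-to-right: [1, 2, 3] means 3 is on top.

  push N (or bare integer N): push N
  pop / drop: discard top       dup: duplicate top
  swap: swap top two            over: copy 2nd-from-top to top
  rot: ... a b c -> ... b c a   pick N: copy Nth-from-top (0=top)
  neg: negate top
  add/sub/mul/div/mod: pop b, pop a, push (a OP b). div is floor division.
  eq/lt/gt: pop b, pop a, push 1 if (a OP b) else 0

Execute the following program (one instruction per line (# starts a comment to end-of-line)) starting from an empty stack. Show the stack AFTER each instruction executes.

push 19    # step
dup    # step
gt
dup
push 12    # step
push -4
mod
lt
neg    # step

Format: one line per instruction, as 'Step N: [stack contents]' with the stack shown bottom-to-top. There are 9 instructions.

Step 1: [19]
Step 2: [19, 19]
Step 3: [0]
Step 4: [0, 0]
Step 5: [0, 0, 12]
Step 6: [0, 0, 12, -4]
Step 7: [0, 0, 0]
Step 8: [0, 0]
Step 9: [0, 0]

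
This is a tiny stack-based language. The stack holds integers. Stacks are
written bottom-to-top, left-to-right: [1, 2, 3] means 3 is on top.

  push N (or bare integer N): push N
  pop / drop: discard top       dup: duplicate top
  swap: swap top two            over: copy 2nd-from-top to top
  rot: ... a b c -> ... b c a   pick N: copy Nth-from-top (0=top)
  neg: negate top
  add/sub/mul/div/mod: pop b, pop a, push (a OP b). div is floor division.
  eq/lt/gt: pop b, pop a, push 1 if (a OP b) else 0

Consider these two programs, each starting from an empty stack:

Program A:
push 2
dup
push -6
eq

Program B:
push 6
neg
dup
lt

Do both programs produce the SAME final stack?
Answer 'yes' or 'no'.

Program A trace:
  After 'push 2': [2]
  After 'dup': [2, 2]
  After 'push -6': [2, 2, -6]
  After 'eq': [2, 0]
Program A final stack: [2, 0]

Program B trace:
  After 'push 6': [6]
  After 'neg': [-6]
  After 'dup': [-6, -6]
  After 'lt': [0]
Program B final stack: [0]
Same: no

Answer: no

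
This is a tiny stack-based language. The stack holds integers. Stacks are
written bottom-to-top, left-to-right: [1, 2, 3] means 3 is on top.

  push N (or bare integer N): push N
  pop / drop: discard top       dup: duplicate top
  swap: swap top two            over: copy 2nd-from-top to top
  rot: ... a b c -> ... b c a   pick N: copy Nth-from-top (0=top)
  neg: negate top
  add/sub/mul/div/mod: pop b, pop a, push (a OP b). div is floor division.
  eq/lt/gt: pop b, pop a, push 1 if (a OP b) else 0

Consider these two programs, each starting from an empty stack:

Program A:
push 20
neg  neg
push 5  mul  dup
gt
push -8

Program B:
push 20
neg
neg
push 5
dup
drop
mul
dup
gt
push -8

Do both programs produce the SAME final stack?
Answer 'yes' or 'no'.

Answer: yes

Derivation:
Program A trace:
  After 'push 20': [20]
  After 'neg': [-20]
  After 'neg': [20]
  After 'push 5': [20, 5]
  After 'mul': [100]
  After 'dup': [100, 100]
  After 'gt': [0]
  After 'push -8': [0, -8]
Program A final stack: [0, -8]

Program B trace:
  After 'push 20': [20]
  After 'neg': [-20]
  After 'neg': [20]
  After 'push 5': [20, 5]
  After 'dup': [20, 5, 5]
  After 'drop': [20, 5]
  After 'mul': [100]
  After 'dup': [100, 100]
  After 'gt': [0]
  After 'push -8': [0, -8]
Program B final stack: [0, -8]
Same: yes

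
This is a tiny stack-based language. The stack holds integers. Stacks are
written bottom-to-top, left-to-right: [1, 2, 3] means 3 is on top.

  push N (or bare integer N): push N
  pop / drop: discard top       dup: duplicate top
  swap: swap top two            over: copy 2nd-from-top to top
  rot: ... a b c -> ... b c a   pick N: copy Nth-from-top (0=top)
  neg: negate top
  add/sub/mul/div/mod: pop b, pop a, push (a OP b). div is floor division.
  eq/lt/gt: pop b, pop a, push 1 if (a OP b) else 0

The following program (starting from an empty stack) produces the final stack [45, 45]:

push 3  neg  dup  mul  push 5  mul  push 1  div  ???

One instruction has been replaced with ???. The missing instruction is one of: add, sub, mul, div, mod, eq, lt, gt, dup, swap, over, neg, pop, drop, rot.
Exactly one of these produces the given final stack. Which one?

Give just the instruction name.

Stack before ???: [45]
Stack after ???:  [45, 45]
The instruction that transforms [45] -> [45, 45] is: dup

Answer: dup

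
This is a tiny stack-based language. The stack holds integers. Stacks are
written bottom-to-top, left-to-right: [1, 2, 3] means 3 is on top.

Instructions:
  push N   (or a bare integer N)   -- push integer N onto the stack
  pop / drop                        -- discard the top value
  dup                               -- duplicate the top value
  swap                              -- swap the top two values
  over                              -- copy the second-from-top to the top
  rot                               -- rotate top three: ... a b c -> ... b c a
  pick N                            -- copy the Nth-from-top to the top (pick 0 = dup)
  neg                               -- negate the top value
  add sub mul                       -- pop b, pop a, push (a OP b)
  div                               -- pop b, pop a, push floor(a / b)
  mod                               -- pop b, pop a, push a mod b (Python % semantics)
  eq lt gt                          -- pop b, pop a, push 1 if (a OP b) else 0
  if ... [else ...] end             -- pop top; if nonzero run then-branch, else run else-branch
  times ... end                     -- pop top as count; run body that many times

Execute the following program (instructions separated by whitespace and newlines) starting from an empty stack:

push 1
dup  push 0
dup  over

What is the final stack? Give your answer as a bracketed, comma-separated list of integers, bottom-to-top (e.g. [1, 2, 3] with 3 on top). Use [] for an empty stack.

After 'push 1': [1]
After 'dup': [1, 1]
After 'push 0': [1, 1, 0]
After 'dup': [1, 1, 0, 0]
After 'over': [1, 1, 0, 0, 0]

Answer: [1, 1, 0, 0, 0]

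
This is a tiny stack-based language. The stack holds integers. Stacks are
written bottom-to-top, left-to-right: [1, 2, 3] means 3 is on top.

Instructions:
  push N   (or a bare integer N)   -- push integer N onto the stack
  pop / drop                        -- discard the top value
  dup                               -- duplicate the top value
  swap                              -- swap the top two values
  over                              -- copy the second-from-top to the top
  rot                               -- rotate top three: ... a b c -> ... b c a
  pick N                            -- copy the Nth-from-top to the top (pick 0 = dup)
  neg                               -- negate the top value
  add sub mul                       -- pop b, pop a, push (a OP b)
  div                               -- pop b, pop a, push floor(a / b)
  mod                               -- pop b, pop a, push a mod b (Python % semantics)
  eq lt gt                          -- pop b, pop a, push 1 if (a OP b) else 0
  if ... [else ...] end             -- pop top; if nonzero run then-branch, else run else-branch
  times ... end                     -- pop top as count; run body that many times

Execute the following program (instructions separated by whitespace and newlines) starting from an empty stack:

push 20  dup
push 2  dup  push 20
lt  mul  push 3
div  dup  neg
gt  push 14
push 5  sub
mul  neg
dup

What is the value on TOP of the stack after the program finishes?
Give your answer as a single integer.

Answer: 0

Derivation:
After 'push 20': [20]
After 'dup': [20, 20]
After 'push 2': [20, 20, 2]
After 'dup': [20, 20, 2, 2]
After 'push 20': [20, 20, 2, 2, 20]
After 'lt': [20, 20, 2, 1]
After 'mul': [20, 20, 2]
After 'push 3': [20, 20, 2, 3]
After 'div': [20, 20, 0]
After 'dup': [20, 20, 0, 0]
After 'neg': [20, 20, 0, 0]
After 'gt': [20, 20, 0]
After 'push 14': [20, 20, 0, 14]
After 'push 5': [20, 20, 0, 14, 5]
After 'sub': [20, 20, 0, 9]
After 'mul': [20, 20, 0]
After 'neg': [20, 20, 0]
After 'dup': [20, 20, 0, 0]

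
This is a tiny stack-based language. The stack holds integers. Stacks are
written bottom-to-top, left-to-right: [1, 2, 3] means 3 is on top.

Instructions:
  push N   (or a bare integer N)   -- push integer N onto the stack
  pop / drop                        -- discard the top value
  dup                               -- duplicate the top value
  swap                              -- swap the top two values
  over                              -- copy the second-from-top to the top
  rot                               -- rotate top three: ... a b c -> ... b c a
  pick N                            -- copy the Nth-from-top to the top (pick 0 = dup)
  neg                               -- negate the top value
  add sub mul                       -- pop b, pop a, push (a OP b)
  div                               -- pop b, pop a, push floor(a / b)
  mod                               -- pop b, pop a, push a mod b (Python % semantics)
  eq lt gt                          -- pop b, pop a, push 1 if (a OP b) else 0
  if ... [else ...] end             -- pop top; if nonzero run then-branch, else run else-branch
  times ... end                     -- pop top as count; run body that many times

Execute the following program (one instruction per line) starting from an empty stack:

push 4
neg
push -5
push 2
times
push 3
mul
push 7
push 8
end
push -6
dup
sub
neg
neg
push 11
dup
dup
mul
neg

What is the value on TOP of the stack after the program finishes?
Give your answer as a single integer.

After 'push 4': [4]
After 'neg': [-4]
After 'push -5': [-4, -5]
After 'push 2': [-4, -5, 2]
After 'times': [-4, -5]
After 'push 3': [-4, -5, 3]
After 'mul': [-4, -15]
After 'push 7': [-4, -15, 7]
After 'push 8': [-4, -15, 7, 8]
After 'push 3': [-4, -15, 7, 8, 3]
  ...
After 'push -6': [-4, -15, 7, 24, 7, 8, -6]
After 'dup': [-4, -15, 7, 24, 7, 8, -6, -6]
After 'sub': [-4, -15, 7, 24, 7, 8, 0]
After 'neg': [-4, -15, 7, 24, 7, 8, 0]
After 'neg': [-4, -15, 7, 24, 7, 8, 0]
After 'push 11': [-4, -15, 7, 24, 7, 8, 0, 11]
After 'dup': [-4, -15, 7, 24, 7, 8, 0, 11, 11]
After 'dup': [-4, -15, 7, 24, 7, 8, 0, 11, 11, 11]
After 'mul': [-4, -15, 7, 24, 7, 8, 0, 11, 121]
After 'neg': [-4, -15, 7, 24, 7, 8, 0, 11, -121]

Answer: -121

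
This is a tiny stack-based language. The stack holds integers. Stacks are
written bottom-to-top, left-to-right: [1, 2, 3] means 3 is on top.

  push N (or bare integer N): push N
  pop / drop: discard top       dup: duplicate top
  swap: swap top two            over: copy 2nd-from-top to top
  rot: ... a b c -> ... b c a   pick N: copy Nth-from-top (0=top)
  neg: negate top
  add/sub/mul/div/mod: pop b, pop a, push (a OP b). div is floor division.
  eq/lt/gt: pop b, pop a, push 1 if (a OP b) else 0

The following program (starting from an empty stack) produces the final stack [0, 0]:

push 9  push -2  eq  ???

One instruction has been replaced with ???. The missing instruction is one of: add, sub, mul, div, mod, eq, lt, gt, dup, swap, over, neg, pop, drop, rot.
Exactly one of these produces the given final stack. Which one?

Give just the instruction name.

Stack before ???: [0]
Stack after ???:  [0, 0]
The instruction that transforms [0] -> [0, 0] is: dup

Answer: dup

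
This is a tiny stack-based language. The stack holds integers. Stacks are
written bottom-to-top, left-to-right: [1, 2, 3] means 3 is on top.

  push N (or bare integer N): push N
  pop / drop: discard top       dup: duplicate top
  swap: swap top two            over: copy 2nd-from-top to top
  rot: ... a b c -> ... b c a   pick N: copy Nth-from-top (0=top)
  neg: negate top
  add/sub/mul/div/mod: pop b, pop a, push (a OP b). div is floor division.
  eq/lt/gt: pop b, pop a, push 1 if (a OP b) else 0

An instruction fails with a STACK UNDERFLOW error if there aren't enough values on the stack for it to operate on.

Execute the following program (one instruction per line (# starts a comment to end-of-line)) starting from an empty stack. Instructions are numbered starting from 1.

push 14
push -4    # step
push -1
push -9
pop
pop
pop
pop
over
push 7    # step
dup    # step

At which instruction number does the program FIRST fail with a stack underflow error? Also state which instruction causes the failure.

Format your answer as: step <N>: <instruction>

Step 1 ('push 14'): stack = [14], depth = 1
Step 2 ('push -4'): stack = [14, -4], depth = 2
Step 3 ('push -1'): stack = [14, -4, -1], depth = 3
Step 4 ('push -9'): stack = [14, -4, -1, -9], depth = 4
Step 5 ('pop'): stack = [14, -4, -1], depth = 3
Step 6 ('pop'): stack = [14, -4], depth = 2
Step 7 ('pop'): stack = [14], depth = 1
Step 8 ('pop'): stack = [], depth = 0
Step 9 ('over'): needs 2 value(s) but depth is 0 — STACK UNDERFLOW

Answer: step 9: over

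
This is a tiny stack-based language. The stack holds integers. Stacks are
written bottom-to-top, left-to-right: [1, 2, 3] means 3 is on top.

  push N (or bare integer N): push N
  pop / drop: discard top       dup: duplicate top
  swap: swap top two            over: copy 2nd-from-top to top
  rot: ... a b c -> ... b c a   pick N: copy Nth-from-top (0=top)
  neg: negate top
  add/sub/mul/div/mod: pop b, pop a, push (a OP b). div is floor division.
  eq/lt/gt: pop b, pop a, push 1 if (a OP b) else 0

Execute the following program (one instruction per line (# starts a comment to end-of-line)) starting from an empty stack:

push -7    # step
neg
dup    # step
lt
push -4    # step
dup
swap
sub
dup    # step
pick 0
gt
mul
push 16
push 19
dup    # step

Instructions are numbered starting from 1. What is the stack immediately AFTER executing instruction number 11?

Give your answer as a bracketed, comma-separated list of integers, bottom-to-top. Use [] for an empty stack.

Answer: [0, 0, 0]

Derivation:
Step 1 ('push -7'): [-7]
Step 2 ('neg'): [7]
Step 3 ('dup'): [7, 7]
Step 4 ('lt'): [0]
Step 5 ('push -4'): [0, -4]
Step 6 ('dup'): [0, -4, -4]
Step 7 ('swap'): [0, -4, -4]
Step 8 ('sub'): [0, 0]
Step 9 ('dup'): [0, 0, 0]
Step 10 ('pick 0'): [0, 0, 0, 0]
Step 11 ('gt'): [0, 0, 0]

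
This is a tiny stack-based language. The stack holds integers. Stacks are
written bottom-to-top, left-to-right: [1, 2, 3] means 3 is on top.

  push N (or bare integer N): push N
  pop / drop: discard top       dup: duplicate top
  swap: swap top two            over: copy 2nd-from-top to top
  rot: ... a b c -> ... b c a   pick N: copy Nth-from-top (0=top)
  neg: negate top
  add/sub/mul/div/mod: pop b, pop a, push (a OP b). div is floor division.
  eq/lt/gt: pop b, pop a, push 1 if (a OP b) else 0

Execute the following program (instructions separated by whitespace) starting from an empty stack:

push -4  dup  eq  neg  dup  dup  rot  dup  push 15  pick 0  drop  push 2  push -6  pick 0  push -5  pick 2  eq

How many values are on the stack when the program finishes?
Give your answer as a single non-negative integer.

After 'push -4': stack = [-4] (depth 1)
After 'dup': stack = [-4, -4] (depth 2)
After 'eq': stack = [1] (depth 1)
After 'neg': stack = [-1] (depth 1)
After 'dup': stack = [-1, -1] (depth 2)
After 'dup': stack = [-1, -1, -1] (depth 3)
After 'rot': stack = [-1, -1, -1] (depth 3)
After 'dup': stack = [-1, -1, -1, -1] (depth 4)
After 'push 15': stack = [-1, -1, -1, -1, 15] (depth 5)
After 'pick 0': stack = [-1, -1, -1, -1, 15, 15] (depth 6)
After 'drop': stack = [-1, -1, -1, -1, 15] (depth 5)
After 'push 2': stack = [-1, -1, -1, -1, 15, 2] (depth 6)
After 'push -6': stack = [-1, -1, -1, -1, 15, 2, -6] (depth 7)
After 'pick 0': stack = [-1, -1, -1, -1, 15, 2, -6, -6] (depth 8)
After 'push -5': stack = [-1, -1, -1, -1, 15, 2, -6, -6, -5] (depth 9)
After 'pick 2': stack = [-1, -1, -1, -1, 15, 2, -6, -6, -5, -6] (depth 10)
After 'eq': stack = [-1, -1, -1, -1, 15, 2, -6, -6, 0] (depth 9)

Answer: 9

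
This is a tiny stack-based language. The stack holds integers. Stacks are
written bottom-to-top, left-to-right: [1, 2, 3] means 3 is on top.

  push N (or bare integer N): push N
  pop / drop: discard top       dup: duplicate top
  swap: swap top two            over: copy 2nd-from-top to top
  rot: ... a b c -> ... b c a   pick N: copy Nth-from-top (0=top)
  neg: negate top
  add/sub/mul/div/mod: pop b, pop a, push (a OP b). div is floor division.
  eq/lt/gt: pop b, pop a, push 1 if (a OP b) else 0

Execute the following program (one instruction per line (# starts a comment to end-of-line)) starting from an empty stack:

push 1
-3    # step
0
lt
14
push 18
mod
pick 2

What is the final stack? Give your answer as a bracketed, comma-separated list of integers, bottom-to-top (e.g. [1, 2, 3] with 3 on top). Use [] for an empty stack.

After 'push 1': [1]
After 'push -3': [1, -3]
After 'push 0': [1, -3, 0]
After 'lt': [1, 1]
After 'push 14': [1, 1, 14]
After 'push 18': [1, 1, 14, 18]
After 'mod': [1, 1, 14]
After 'pick 2': [1, 1, 14, 1]

Answer: [1, 1, 14, 1]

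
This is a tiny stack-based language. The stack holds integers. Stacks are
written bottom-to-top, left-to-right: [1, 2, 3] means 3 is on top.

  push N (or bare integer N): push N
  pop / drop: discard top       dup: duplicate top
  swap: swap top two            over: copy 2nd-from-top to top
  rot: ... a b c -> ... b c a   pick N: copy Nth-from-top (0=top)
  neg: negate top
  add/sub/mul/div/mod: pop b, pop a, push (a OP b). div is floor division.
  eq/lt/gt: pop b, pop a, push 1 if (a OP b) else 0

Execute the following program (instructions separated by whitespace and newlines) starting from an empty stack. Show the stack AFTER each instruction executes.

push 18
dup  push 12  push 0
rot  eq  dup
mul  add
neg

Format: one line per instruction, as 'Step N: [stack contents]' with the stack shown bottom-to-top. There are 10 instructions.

Step 1: [18]
Step 2: [18, 18]
Step 3: [18, 18, 12]
Step 4: [18, 18, 12, 0]
Step 5: [18, 12, 0, 18]
Step 6: [18, 12, 0]
Step 7: [18, 12, 0, 0]
Step 8: [18, 12, 0]
Step 9: [18, 12]
Step 10: [18, -12]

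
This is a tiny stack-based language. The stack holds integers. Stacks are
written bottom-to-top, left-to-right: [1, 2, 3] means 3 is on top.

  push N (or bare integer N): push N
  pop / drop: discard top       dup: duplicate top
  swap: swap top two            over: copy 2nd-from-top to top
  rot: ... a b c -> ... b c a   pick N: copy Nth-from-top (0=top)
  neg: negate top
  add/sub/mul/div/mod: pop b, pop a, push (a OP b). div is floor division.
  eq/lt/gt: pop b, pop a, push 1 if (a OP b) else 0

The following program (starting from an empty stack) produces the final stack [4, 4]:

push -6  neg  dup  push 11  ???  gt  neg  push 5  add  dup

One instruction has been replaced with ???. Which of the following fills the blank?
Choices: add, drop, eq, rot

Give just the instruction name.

Stack before ???: [6, 6, 11]
Stack after ???:  [6, 0]
Checking each choice:
  add: produces [5, 5]
  drop: produces [5, 5]
  eq: MATCH
  rot: produces [6, 4, 4]


Answer: eq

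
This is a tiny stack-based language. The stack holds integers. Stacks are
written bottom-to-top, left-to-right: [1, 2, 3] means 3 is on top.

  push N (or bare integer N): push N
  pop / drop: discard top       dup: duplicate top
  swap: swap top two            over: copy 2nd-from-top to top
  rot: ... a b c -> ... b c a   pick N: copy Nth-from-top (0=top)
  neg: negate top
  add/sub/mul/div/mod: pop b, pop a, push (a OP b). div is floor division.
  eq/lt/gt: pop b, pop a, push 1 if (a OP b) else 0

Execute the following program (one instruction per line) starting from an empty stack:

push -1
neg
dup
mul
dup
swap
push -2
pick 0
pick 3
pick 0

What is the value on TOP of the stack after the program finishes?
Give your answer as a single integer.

After 'push -1': [-1]
After 'neg': [1]
After 'dup': [1, 1]
After 'mul': [1]
After 'dup': [1, 1]
After 'swap': [1, 1]
After 'push -2': [1, 1, -2]
After 'pick 0': [1, 1, -2, -2]
After 'pick 3': [1, 1, -2, -2, 1]
After 'pick 0': [1, 1, -2, -2, 1, 1]

Answer: 1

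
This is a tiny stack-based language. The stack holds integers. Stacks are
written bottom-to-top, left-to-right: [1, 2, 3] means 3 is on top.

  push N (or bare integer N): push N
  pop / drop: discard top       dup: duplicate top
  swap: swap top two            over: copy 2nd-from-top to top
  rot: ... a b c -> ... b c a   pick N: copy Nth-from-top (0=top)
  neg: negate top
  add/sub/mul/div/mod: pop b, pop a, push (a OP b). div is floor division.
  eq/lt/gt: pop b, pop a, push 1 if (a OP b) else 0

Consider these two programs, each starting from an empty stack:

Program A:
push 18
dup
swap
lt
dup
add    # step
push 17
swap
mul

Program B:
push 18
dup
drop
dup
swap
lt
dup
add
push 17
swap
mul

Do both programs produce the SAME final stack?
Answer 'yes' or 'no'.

Answer: yes

Derivation:
Program A trace:
  After 'push 18': [18]
  After 'dup': [18, 18]
  After 'swap': [18, 18]
  After 'lt': [0]
  After 'dup': [0, 0]
  After 'add': [0]
  After 'push 17': [0, 17]
  After 'swap': [17, 0]
  After 'mul': [0]
Program A final stack: [0]

Program B trace:
  After 'push 18': [18]
  After 'dup': [18, 18]
  After 'drop': [18]
  After 'dup': [18, 18]
  After 'swap': [18, 18]
  After 'lt': [0]
  After 'dup': [0, 0]
  After 'add': [0]
  After 'push 17': [0, 17]
  After 'swap': [17, 0]
  After 'mul': [0]
Program B final stack: [0]
Same: yes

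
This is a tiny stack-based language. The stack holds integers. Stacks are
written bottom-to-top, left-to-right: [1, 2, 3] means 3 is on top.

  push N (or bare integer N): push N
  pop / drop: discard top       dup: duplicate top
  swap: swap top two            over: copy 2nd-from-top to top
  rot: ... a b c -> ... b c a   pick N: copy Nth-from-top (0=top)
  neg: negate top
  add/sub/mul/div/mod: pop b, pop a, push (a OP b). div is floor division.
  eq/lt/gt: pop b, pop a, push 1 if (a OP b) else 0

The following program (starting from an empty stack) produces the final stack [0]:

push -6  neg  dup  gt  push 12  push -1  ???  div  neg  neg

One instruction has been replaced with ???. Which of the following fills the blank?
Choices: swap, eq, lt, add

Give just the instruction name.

Stack before ???: [0, 12, -1]
Stack after ???:  [0, 11]
Checking each choice:
  swap: produces [0, -1]
  eq: division by zero
  lt: division by zero
  add: MATCH


Answer: add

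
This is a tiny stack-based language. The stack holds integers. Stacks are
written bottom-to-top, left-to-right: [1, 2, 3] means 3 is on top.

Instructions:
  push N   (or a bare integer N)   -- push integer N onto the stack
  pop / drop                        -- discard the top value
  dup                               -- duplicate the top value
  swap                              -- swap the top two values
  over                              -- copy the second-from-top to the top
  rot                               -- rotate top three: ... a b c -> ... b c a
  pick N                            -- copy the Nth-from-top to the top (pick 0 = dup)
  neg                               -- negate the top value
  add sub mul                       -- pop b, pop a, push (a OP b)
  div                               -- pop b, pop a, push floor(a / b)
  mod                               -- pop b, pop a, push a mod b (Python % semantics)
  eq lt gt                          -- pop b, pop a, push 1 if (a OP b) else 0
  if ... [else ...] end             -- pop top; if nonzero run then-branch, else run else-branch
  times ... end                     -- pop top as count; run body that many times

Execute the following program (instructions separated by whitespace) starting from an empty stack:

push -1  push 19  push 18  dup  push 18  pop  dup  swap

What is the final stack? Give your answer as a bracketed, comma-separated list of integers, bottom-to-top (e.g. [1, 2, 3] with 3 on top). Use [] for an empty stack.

Answer: [-1, 19, 18, 18, 18]

Derivation:
After 'push -1': [-1]
After 'push 19': [-1, 19]
After 'push 18': [-1, 19, 18]
After 'dup': [-1, 19, 18, 18]
After 'push 18': [-1, 19, 18, 18, 18]
After 'pop': [-1, 19, 18, 18]
After 'dup': [-1, 19, 18, 18, 18]
After 'swap': [-1, 19, 18, 18, 18]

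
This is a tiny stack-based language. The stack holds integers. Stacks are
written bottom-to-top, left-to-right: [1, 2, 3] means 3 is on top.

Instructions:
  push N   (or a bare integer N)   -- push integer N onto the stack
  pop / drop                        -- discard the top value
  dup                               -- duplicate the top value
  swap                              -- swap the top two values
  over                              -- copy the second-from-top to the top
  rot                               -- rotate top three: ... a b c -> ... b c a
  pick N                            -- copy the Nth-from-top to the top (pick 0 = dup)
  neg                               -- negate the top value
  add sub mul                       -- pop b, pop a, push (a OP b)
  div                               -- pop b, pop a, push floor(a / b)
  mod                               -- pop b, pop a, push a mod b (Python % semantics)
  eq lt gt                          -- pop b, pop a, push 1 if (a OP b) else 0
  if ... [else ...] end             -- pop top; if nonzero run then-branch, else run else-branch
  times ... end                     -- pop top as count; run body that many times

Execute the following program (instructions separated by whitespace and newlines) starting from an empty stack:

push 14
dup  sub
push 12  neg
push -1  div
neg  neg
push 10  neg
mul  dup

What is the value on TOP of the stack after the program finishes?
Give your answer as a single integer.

After 'push 14': [14]
After 'dup': [14, 14]
After 'sub': [0]
After 'push 12': [0, 12]
After 'neg': [0, -12]
After 'push -1': [0, -12, -1]
After 'div': [0, 12]
After 'neg': [0, -12]
After 'neg': [0, 12]
After 'push 10': [0, 12, 10]
After 'neg': [0, 12, -10]
After 'mul': [0, -120]
After 'dup': [0, -120, -120]

Answer: -120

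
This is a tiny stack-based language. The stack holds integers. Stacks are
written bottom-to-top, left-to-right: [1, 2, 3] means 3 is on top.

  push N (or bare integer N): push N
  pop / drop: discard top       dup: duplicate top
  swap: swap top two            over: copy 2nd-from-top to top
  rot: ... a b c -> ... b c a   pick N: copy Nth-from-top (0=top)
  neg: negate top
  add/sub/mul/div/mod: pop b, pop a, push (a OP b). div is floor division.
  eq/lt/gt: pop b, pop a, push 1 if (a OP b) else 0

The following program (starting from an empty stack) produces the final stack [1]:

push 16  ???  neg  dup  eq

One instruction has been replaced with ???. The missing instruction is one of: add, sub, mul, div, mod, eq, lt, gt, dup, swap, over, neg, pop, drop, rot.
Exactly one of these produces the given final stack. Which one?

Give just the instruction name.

Answer: neg

Derivation:
Stack before ???: [16]
Stack after ???:  [-16]
The instruction that transforms [16] -> [-16] is: neg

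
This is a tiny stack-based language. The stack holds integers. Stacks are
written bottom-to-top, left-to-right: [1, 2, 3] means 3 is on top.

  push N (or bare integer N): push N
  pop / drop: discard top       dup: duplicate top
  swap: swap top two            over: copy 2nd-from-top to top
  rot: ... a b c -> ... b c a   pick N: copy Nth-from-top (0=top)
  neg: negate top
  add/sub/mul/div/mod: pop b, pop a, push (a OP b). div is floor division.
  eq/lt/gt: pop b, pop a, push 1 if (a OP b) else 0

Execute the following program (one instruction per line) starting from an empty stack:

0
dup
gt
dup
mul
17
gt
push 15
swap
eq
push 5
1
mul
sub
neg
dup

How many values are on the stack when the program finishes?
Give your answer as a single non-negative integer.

Answer: 2

Derivation:
After 'push 0': stack = [0] (depth 1)
After 'dup': stack = [0, 0] (depth 2)
After 'gt': stack = [0] (depth 1)
After 'dup': stack = [0, 0] (depth 2)
After 'mul': stack = [0] (depth 1)
After 'push 17': stack = [0, 17] (depth 2)
After 'gt': stack = [0] (depth 1)
After 'push 15': stack = [0, 15] (depth 2)
After 'swap': stack = [15, 0] (depth 2)
After 'eq': stack = [0] (depth 1)
After 'push 5': stack = [0, 5] (depth 2)
After 'push 1': stack = [0, 5, 1] (depth 3)
After 'mul': stack = [0, 5] (depth 2)
After 'sub': stack = [-5] (depth 1)
After 'neg': stack = [5] (depth 1)
After 'dup': stack = [5, 5] (depth 2)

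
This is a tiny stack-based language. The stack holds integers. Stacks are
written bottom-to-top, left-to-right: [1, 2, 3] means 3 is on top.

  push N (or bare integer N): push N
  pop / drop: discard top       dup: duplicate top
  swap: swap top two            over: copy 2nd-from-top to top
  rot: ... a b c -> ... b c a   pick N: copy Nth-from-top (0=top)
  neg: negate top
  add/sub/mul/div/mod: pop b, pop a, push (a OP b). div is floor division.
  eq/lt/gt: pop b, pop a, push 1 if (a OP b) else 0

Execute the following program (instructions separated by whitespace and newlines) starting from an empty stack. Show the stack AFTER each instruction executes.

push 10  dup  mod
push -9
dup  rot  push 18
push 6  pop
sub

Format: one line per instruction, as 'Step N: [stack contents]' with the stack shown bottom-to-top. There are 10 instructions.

Step 1: [10]
Step 2: [10, 10]
Step 3: [0]
Step 4: [0, -9]
Step 5: [0, -9, -9]
Step 6: [-9, -9, 0]
Step 7: [-9, -9, 0, 18]
Step 8: [-9, -9, 0, 18, 6]
Step 9: [-9, -9, 0, 18]
Step 10: [-9, -9, -18]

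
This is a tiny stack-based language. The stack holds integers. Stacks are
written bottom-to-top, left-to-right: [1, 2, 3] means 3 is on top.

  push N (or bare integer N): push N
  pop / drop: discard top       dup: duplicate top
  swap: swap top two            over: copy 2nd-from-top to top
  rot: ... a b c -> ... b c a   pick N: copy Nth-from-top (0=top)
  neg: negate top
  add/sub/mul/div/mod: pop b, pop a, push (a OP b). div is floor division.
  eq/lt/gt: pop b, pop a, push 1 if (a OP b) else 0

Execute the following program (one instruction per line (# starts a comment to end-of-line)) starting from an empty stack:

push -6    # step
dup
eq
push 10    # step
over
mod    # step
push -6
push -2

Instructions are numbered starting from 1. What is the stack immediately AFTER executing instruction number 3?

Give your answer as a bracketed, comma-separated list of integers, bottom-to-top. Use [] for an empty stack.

Step 1 ('push -6'): [-6]
Step 2 ('dup'): [-6, -6]
Step 3 ('eq'): [1]

Answer: [1]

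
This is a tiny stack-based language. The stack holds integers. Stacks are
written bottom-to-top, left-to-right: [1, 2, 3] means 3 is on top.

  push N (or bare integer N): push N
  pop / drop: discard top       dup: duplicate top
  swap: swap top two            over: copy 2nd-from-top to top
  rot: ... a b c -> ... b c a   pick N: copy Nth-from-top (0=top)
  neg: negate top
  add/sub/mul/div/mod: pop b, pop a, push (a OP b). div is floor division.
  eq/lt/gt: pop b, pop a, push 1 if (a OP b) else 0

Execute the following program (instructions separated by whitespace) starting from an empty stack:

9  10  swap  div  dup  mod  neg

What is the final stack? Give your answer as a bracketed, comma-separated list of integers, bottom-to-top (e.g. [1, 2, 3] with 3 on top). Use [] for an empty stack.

Answer: [0]

Derivation:
After 'push 9': [9]
After 'push 10': [9, 10]
After 'swap': [10, 9]
After 'div': [1]
After 'dup': [1, 1]
After 'mod': [0]
After 'neg': [0]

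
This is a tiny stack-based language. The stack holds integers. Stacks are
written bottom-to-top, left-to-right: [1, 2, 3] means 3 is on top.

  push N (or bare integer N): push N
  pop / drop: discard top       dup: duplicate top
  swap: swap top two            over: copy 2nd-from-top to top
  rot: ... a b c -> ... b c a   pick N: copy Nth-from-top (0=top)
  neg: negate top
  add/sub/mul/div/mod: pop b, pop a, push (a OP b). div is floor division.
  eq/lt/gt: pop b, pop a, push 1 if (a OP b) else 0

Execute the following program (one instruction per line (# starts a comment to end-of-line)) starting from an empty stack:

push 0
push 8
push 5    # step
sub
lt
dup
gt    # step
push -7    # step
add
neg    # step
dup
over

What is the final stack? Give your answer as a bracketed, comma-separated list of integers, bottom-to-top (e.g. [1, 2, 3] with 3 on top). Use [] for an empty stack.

After 'push 0': [0]
After 'push 8': [0, 8]
After 'push 5': [0, 8, 5]
After 'sub': [0, 3]
After 'lt': [1]
After 'dup': [1, 1]
After 'gt': [0]
After 'push -7': [0, -7]
After 'add': [-7]
After 'neg': [7]
After 'dup': [7, 7]
After 'over': [7, 7, 7]

Answer: [7, 7, 7]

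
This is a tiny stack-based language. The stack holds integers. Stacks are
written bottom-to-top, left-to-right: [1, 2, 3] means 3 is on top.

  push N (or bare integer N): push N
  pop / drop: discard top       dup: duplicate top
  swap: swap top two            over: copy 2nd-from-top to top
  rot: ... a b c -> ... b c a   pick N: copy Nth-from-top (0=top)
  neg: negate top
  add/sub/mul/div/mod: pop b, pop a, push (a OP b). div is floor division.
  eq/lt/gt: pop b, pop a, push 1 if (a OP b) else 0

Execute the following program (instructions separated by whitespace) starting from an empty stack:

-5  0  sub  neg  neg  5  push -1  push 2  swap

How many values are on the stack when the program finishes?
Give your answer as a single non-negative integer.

Answer: 4

Derivation:
After 'push -5': stack = [-5] (depth 1)
After 'push 0': stack = [-5, 0] (depth 2)
After 'sub': stack = [-5] (depth 1)
After 'neg': stack = [5] (depth 1)
After 'neg': stack = [-5] (depth 1)
After 'push 5': stack = [-5, 5] (depth 2)
After 'push -1': stack = [-5, 5, -1] (depth 3)
After 'push 2': stack = [-5, 5, -1, 2] (depth 4)
After 'swap': stack = [-5, 5, 2, -1] (depth 4)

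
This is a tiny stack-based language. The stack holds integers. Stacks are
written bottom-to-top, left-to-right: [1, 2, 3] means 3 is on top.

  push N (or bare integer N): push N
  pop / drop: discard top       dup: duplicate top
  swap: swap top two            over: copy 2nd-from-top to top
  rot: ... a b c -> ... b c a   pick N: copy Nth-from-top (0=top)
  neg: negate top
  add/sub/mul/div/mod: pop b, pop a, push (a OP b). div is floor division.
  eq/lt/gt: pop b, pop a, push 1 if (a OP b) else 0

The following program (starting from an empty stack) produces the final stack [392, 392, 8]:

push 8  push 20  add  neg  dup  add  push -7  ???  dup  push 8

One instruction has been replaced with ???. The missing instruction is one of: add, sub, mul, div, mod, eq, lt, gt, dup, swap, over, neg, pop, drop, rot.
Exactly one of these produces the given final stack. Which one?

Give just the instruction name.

Stack before ???: [-56, -7]
Stack after ???:  [392]
The instruction that transforms [-56, -7] -> [392] is: mul

Answer: mul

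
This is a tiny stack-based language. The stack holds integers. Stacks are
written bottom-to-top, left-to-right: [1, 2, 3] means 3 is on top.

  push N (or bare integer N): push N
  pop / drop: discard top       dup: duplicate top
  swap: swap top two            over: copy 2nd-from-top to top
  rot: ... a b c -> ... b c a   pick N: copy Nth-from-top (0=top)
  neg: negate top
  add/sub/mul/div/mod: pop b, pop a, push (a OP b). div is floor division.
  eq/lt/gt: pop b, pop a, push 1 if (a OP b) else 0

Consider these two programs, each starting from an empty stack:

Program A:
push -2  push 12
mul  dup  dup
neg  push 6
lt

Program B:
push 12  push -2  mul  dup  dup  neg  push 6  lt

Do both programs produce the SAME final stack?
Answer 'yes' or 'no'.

Program A trace:
  After 'push -2': [-2]
  After 'push 12': [-2, 12]
  After 'mul': [-24]
  After 'dup': [-24, -24]
  After 'dup': [-24, -24, -24]
  After 'neg': [-24, -24, 24]
  After 'push 6': [-24, -24, 24, 6]
  After 'lt': [-24, -24, 0]
Program A final stack: [-24, -24, 0]

Program B trace:
  After 'push 12': [12]
  After 'push -2': [12, -2]
  After 'mul': [-24]
  After 'dup': [-24, -24]
  After 'dup': [-24, -24, -24]
  After 'neg': [-24, -24, 24]
  After 'push 6': [-24, -24, 24, 6]
  After 'lt': [-24, -24, 0]
Program B final stack: [-24, -24, 0]
Same: yes

Answer: yes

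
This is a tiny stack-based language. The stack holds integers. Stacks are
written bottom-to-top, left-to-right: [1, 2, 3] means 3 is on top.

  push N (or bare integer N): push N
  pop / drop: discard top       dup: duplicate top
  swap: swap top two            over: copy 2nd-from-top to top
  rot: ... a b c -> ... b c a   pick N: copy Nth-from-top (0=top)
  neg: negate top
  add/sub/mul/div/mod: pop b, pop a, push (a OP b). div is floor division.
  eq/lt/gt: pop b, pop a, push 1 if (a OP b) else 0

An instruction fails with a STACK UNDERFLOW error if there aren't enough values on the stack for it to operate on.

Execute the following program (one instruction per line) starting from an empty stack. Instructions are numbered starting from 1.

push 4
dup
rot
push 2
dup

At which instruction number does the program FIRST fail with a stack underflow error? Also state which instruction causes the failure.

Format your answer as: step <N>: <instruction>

Answer: step 3: rot

Derivation:
Step 1 ('push 4'): stack = [4], depth = 1
Step 2 ('dup'): stack = [4, 4], depth = 2
Step 3 ('rot'): needs 3 value(s) but depth is 2 — STACK UNDERFLOW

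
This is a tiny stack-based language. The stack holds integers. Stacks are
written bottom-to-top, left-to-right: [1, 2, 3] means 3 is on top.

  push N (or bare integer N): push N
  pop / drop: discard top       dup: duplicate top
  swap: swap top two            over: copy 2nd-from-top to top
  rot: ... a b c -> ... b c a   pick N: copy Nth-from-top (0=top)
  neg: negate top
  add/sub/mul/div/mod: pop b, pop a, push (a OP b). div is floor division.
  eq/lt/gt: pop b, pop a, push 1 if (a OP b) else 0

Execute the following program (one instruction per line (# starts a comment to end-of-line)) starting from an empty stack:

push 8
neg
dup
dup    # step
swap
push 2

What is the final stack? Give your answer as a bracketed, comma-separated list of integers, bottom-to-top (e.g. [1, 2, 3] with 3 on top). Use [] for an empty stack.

Answer: [-8, -8, -8, 2]

Derivation:
After 'push 8': [8]
After 'neg': [-8]
After 'dup': [-8, -8]
After 'dup': [-8, -8, -8]
After 'swap': [-8, -8, -8]
After 'push 2': [-8, -8, -8, 2]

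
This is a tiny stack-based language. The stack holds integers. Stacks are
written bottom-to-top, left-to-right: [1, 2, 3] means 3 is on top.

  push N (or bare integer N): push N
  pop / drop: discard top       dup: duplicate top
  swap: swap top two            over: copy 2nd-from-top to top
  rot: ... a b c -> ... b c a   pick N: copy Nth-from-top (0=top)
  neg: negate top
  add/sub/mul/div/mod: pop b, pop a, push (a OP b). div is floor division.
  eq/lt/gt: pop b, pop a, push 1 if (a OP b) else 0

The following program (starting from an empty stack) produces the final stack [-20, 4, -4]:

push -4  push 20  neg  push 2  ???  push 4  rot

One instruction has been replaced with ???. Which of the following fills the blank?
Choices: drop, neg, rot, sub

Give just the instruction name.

Stack before ???: [-4, -20, 2]
Stack after ???:  [-4, -20]
Checking each choice:
  drop: MATCH
  neg: produces [-4, -2, 4, -20]
  rot: produces [-20, -4, 4, 2]
  sub: produces [-22, 4, -4]


Answer: drop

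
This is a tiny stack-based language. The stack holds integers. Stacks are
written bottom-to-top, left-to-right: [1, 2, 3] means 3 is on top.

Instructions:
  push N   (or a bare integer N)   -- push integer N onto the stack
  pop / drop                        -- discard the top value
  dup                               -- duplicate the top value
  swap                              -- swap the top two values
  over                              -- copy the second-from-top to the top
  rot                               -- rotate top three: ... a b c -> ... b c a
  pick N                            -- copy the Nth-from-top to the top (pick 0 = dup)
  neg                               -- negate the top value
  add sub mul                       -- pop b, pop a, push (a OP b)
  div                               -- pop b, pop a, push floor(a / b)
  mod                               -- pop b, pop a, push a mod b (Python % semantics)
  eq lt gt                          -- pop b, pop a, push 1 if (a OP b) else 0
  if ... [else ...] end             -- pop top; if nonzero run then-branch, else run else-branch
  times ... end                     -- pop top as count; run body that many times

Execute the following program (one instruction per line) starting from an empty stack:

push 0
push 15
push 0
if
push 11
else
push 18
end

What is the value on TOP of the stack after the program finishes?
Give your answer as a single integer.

After 'push 0': [0]
After 'push 15': [0, 15]
After 'push 0': [0, 15, 0]
After 'if': [0, 15]
After 'push 18': [0, 15, 18]

Answer: 18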